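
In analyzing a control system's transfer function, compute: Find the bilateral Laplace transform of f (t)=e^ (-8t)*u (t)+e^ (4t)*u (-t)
For e^(-8t) * u(t): L = 1/(s + 8), Re(s) > -8
For e^(4t) * u(-t): L = -1/(s-4), Re(s) < 4
Combined: F(s) = 1/(s + 8) - 1/(s-4), -8 < Re(s) < 4

Answer: 1/(s + 8) - 1/(s-4), ROC: -8 < Re(s) < 4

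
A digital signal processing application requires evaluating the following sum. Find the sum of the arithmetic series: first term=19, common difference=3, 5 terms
Last term: a_n=19 + (5 - 1)·3=31
Sum=n(a_1 + a_n)/2=5(19 + 31)/2=125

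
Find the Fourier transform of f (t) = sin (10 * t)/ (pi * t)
sin(W*t)/(pi*t) = (W/pi)*sinc(W*t/pi) is the impulse response of the ideal low-pass filter with cutoff W (here W = 10).
Its Fourier transform is a rectangular function:
F(omega) = 1 for |omega| < 10, 0 otherwise

Answer: rect(omega/20) [i.e., 1 for |omega| < 10, 0 otherwise]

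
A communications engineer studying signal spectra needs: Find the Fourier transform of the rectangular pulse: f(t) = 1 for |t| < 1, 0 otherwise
F(omega)=integral from -1 to 1 of e^(-j*omega*t) dt
=2*sin(1*omega)/omega=2*sinc(1*omega/pi)

Answer: 2*sin(1*omega)/omega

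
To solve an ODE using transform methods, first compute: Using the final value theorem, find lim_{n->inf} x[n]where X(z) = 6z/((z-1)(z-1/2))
Final value theorem: lim x[n]=lim_{z->1} (z-1) * X(z)
(z-1) * X(z)=6z/(z-1/2)
As z->1: 6/(1-1/2)=6/(1/2)=12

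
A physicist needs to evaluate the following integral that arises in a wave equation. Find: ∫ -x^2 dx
Using power rule: ∫ -x^2 dx=-1/3 x^3 + C=(-1/3)x^3 + C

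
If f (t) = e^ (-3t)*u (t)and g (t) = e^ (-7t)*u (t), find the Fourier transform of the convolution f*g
By the convolution theorem: F{f * g} = F(omega) * G(omega)
F(omega) = 1/(3+j * omega), G(omega) = 1/(7+j * omega)
F{f * g} = 1/((3+j * omega)(7+j * omega))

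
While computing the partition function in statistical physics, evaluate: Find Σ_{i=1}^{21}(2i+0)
=2·Σ i+0·21=2·231+0=462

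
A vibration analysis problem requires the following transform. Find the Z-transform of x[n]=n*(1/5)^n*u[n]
Using the property Z{n*a^n*u[n]} = az/(z-a)^2
With a = 1/5: X(z) = (1/5)z/(z - 1/5)^2, |z| > 1/5

Answer: (1/5)z/(z - 1/5)^2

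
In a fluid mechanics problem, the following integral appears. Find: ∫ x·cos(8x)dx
By parts: u = x, dv = cos(8x) dx
du = dx, v = sin(8x)/8
= x·sin(8x)/8 + cos(8x)/8² + C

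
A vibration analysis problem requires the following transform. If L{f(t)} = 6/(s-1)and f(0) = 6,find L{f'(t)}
L{f'(t)} = s·F(s) - f(0) = 6s/(s-1) - 6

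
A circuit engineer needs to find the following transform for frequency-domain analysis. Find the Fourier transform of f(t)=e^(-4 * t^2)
The Fourier transform of a Gaussian e^(-a * t^2) is sqrt(pi/a) * e^(-omega^2/(4a)).
With a=4: F(omega)=sqrt(pi)/2 * e^(-omega^2/16)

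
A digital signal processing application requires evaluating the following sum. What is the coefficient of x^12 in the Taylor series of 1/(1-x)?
1/(1-x)=Σ x^n for |x|<1
All coefficients are 1

Answer: 1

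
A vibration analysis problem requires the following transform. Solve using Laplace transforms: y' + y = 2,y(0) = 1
Take L of both sides: sY(s) - 1 + Y(s)=2/s
Y(s)(s + 1)=2/s + 1
Y(s)=2/(s(s + 1)) + 1/(s + 1)
Partial fractions: 2/(s(s + 1))=2/s - 2/(s + 1)
So Y(s)=2/s - 1/(s + 1)
Inverse transform (L^(-1){1/s}=1, L^(-1){1/(s + 1)}=e^(-t)):

Answer: y(t)=2 - e^(-t)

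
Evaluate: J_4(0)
J_n(0)=0 for all n > 0 (Bessel function of first kind)
J_4(0)=0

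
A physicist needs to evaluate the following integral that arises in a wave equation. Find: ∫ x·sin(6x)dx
By parts: u=x, dv=sin(6x) dx
du=dx, v=-cos(6x)/6
=-x·cos(6x)/6+sin(6x)/6²+C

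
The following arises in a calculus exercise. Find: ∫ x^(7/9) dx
Power rule: ∫ x^(7/9) dx = x^(16/9)/(16/9) + C

Answer: (9/16)·x^(16/9) + C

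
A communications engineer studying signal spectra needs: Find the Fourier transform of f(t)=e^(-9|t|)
Using the standard pair: F{e^(-a|t|)}=2a/(a^2 + omega^2)
With a=9: F(omega)=18/(81 + omega^2)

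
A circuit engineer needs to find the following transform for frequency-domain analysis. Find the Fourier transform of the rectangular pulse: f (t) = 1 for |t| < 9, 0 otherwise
F(omega)=integral from -9 to 9 of e^(-j*omega*t) dt
=2*sin(9*omega)/omega=18*sinc(9*omega/pi)

Answer: 2*sin(9*omega)/omega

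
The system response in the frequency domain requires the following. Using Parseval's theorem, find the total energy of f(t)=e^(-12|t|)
Parseval's theorem: E=integral |f(t)|^2 dt=(1/2pi) integral |F(omega)|^2 domega
E=integral_{-inf}^{inf} e^(-24|t|) dt=2*integral_0^inf e^(-24t) dt=2/(2*12)=1/12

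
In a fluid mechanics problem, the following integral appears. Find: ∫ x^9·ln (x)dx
By parts: u = ln(x), dv = x^9 dx
du = 1/x dx, v = x^10/10
= x^10·ln(x)/10 - ∫ x^9/10 dx
= x^10·ln(x)/10 - x^10/100 + C

Answer: x^10(ln(x)/10 - 1/100) + C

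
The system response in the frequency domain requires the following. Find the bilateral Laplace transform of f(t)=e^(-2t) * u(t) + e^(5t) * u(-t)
For e^(-2t)*u(t): L=1/(s + 2), Re(s) > -2
For e^(5t)*u(-t): L=-1/(s-5), Re(s) < 5
Combined: F(s)=1/(s + 2) - 1/(s-5), -2 < Re(s) < 5

Answer: 1/(s + 2) - 1/(s-5), ROC: -2 < Re(s) < 5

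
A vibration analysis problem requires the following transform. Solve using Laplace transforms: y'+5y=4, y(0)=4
Take L of both sides: sY(s)-4+5Y(s)=4/s
Y(s)(s+5)=4/s+4
Y(s)=4/(s(s+5))+4/(s+5)
Partial fractions: 4/(s(s+5))=(4/5)/s - (4/5)/(s+5)
So Y(s)=(4/5)/s+(16/5)/(s+5)
Inverse transform (L^(-1){1/s}=1, L^(-1){1/(s+5)}=e^(-5t)):

Answer: y(t)=4/5+(16/5)·e^(-5t)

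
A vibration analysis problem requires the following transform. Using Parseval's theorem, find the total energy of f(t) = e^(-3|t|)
Parseval's theorem: E=integral |f(t)|^2 dt=(1/2pi) integral |F(omega)|^2 domega
E=integral_{-inf}^{inf} e^(-6|t|) dt=2 * integral_0^inf e^(-6t) dt=2/(2 * 3)=1/3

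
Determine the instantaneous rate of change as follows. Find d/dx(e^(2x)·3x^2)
Product rule: (fg)'=f'g+fg'
f=e^(2x), f'=2·e^(2x)
g=3x^2, g'=6x

Answer: 6·e^(2x)·x^2+6·e^(2x)·x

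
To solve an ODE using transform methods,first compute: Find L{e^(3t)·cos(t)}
First shifting: L{e^(at)f(t)}=F(s-a)
L{cos(t)}=s/(s² + 1)
Shift: (s-3)/((s-3)² + 1)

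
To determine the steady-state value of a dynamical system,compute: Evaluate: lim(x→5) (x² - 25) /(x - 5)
Factor: (x² - 25) = (x-5)(x + 5)
Cancel (x-5): lim(x→5) (x + 5) = 10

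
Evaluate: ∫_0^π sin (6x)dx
Antiderivative: -cos(6x)/6
Evaluate at bounds: [-cos(6·π)/6] - [-cos(6·0)/6]
= (-(1) + (1))/6 = 0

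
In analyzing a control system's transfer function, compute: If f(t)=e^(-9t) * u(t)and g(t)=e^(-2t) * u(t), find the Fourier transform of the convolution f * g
By the convolution theorem: F{f*g} = F(omega)*G(omega)
F(omega) = 1/(9+j*omega), G(omega) = 1/(2+j*omega)
F{f*g} = 1/((9+j*omega)(2+j*omega))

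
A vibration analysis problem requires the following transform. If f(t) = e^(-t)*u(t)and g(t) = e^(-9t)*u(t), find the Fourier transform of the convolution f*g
By the convolution theorem: F{f*g}=F(omega)*G(omega)
F(omega)=1/(1+j*omega), G(omega)=1/(9+j*omega)
F{f*g}=1/((1+j*omega)(9+j*omega))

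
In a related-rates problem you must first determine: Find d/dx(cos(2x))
Chain rule: d/dx[cos(u)]=-sin(u)·u' where u=2x
u'=2

Answer: -2·sin(2x)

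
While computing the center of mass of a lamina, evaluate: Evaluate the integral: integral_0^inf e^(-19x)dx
integral_0^inf e^(-19x) dx = [-1/19 * e^(-19x)]_0^inf
= 0 - (-1/19) = 1/19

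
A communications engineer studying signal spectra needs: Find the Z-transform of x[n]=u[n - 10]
Using the time-shift property: Z{u[n-10]}=z^(-10) * z/(z-1)
=z^(-9)/(z-1)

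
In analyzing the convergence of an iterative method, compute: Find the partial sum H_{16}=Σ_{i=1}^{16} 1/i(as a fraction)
H_16 = 1+1/2+1/3+...+1/16
= 2436559/720720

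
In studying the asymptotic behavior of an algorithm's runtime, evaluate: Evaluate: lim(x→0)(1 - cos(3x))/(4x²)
Using 1-cos(u) ≈ u²/2 for small u:
(1-cos(3x)) ≈ (3x)²/2=9x²/2
So limit=9/(2·4)=9/8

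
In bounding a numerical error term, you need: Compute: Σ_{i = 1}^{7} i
Using formula: Σ i^1 = n(n+1)/2 = 7·8/2 = 28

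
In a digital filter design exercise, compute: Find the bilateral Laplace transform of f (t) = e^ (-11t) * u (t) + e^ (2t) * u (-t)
For e^(-11t) * u(t): L=1/(s+11), Re(s) > -11
For e^(2t) * u(-t): L=-1/(s-2), Re(s) < 2
Combined: F(s)=1/(s+11)-1/(s-2), -11 < Re(s) < 2

Answer: 1/(s+11)-1/(s-2), ROC: -11 < Re(s) < 2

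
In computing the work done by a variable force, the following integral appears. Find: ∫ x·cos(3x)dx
By parts: u=x, dv=cos(3x) dx
du=dx, v=sin(3x)/3
=x·sin(3x)/3 + cos(3x)/3² + C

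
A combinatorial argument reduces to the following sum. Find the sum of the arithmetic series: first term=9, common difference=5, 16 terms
Last term: a_n = 9 + (16 - 1)·5 = 84
Sum = n(a_1 + a_n)/2 = 16(9 + 84)/2 = 744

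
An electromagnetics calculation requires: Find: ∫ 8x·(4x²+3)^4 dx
Let u=4x² + 3, du=8x dx
∫ u^4 du=u^5/5 + C

Answer: (4x² + 3)^5/5 + C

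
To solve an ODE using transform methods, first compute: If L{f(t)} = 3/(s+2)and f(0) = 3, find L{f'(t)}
L{f'(t)} = s·F(s) - f(0) = 3s/(s+2)-3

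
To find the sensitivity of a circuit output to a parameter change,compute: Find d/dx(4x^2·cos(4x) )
Product rule: (fg)'=f'g+fg'
f=4x^2, f'=8x
g=cos(4x), g'=-4·sin(4x)

Answer: 8x·cos(4x)-16x^2·sin(4x)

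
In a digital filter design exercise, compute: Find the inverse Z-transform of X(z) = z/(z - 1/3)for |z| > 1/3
Standard pair: z/(z-a) <-> a^n * u[n] for causal signals
With a = 1/3: x[n] = (1/3)^n * u[n]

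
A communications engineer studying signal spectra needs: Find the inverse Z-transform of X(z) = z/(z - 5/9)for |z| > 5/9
Standard pair: z/(z-a) <-> a^n * u[n] for causal signals
With a = 5/9: x[n] = (5/9)^n * u[n]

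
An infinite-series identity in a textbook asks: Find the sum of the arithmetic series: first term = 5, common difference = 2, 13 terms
Last term: a_n=5 + (13 - 1)·2=29
Sum=n(a_1 + a_n)/2=13(5 + 29)/2=221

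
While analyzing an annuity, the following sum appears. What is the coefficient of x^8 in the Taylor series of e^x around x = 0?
Taylor series of e^x = Σ x^n/n!
Coefficient of x^8 = 1/8! = 1/40320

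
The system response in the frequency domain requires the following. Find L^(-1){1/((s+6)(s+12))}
Partial fractions: 1/((s + 6)(s + 12))=A/(s + 6) + B/(s + 12)
Cover-up: A=1/(s + 12)|_{s=-6}=1/6; B=1/(s + 6)|_{s=-12}=-1/6
L^(-1)=(1/6)e^(-6t) - (1/6)e^(-12t)

Answer: (1/6)(e^(-6t) - e^(-12t))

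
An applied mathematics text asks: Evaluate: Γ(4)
Γ(n) = (n-1)! for positive integers
Γ(4) = 3! = 6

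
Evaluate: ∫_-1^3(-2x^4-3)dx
Step 1: Find antiderivative F(x)=(-2/5)x^5 - 3x
Step 2: F(3) - F(-1)=-531/5 - (17/5)=-548/5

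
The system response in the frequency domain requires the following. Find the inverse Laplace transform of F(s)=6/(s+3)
L^(-1){6/(s-a)}=c·e^(at)
Here a=-3, c=6

Answer: 6e^(-3t)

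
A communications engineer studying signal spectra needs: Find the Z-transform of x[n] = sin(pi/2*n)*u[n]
Z{sin(w0*n)*u[n]} = z*sin(w0)/(z^2 - 2z*cos(w0) + 1)
With w0 = pi/2: X(z) = z*sin(pi/2)/(z^2 - 2z*cos(pi/2) + 1)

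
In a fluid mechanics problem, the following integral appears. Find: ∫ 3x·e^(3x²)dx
Let u = 3x², du = 6x dx
∫ (1/2)e^u du = e^u/2 + C

Answer: e^(3x²)/2 + C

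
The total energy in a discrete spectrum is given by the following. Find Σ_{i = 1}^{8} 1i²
=1·n(n+1)(2n+1)/6=1·8·9·17/6=204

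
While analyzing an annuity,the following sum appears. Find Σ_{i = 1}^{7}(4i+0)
=4·Σ i + 0·7=4·28 + 0=112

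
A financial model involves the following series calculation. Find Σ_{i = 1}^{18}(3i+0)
= 3·Σ i+0·18 = 3·171+0 = 513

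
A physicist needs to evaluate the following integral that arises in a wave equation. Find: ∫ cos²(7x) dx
Using identity cos²(u) = (1 + cos(2u))/2:
∫ (1 + cos(14x))/2 dx = x/2 + sin(14x)/28 + C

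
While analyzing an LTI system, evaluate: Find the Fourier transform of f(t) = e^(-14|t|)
Using the standard pair: F{e^(-a|t|)}=2a/(a^2 + omega^2)
With a=14: F(omega)=28/(196 + omega^2)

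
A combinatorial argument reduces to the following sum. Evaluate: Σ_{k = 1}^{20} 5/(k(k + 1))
Partial fractions: 5/(k(k+1)) = 5/k - 5/(k+1)
Telescoping sum: 5(1-1/21) = 5·20/21

Answer: 100/21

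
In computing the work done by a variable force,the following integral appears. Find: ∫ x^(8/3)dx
Power rule: ∫ x^(8/3) dx = x^(11/3)/(11/3) + C

Answer: (3/11)·x^(11/3) + C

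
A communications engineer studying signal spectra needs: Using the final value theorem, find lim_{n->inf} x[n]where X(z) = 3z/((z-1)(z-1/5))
Final value theorem: lim x[n]=lim_{z->1} (z-1)*X(z)
(z-1)*X(z)=3z/(z-1/5)
As z->1: 3/(1 - 1/5)=3/(4/5)=15/4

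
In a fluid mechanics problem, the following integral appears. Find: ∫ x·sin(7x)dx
By parts: u=x, dv=sin(7x) dx
du=dx, v=-cos(7x)/7
=-x·cos(7x)/7+sin(7x)/7²+C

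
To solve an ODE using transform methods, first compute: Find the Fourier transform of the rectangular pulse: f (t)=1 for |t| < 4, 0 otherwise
F(omega) = integral from -4 to 4 of e^(-j * omega * t) dt
= 2 * sin(4 * omega)/omega = 8 * sinc(4 * omega/pi)

Answer: 2 * sin(4 * omega)/omega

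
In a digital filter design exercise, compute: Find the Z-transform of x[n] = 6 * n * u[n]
Z{n * u[n]} = z/(z-1)^2
By linearity: Z{6 * n * u[n]} = 6z/(z-1)^2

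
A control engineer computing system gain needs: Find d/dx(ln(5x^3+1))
Chain rule: d/dx[ln(u)] = u'/u where u = 5x^3 + 1
u' = 15x^2

Answer: (15x^2)/(5x^3 + 1)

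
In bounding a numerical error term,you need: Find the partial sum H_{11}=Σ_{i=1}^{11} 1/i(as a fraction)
H_11 = 1 + 1/2 + 1/3 + ... + 1/11
= 83711/27720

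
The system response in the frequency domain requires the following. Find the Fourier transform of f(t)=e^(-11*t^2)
The Fourier transform of a Gaussian e^(-a*t^2) is sqrt(pi/a)*e^(-omega^2/(4a)).
With a=11: F(omega)=sqrt(pi/11)*e^(-omega^2/44)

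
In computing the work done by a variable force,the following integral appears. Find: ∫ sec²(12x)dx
Since d/dx[tan(12x)] = 12sec²(12x), integral = tan(12x)/12+C

Answer: (1/12)tan(12x)+C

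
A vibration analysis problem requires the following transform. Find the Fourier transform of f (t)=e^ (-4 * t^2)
The Fourier transform of a Gaussian e^(-a * t^2) is sqrt(pi/a) * e^(-omega^2/(4a)).
With a=4: F(omega)=sqrt(pi)/2 * e^(-omega^2/16)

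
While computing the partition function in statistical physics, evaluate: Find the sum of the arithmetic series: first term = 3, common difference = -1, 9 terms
Last term: a_n=3 + (9 - 1)·-1=-5
Sum=n(a_1 + a_n)/2=9(3 + (-5))/2=-9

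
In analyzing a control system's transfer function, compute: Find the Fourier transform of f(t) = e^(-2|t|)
Using the standard pair: F{e^(-a|t|)}=2a/(a^2+omega^2)
With a=2: F(omega)=4/(4+omega^2)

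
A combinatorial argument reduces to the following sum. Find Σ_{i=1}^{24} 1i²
=1·n(n+1)(2n+1)/6=1·24·25·49/6=4900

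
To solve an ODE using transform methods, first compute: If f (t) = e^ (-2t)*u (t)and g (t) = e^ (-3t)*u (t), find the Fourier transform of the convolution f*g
By the convolution theorem: F{f * g}=F(omega) * G(omega)
F(omega)=1/(2+j * omega), G(omega)=1/(3+j * omega)
F{f * g}=1/((2+j * omega)(3+j * omega))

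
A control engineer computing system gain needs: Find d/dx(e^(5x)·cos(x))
Product rule: (fg)'=f'g+fg'
f=e^(5x), f'=5·e^(5x)
g=cos(x), g'=-sin(x)

Answer: 5·e^(5x)·cos(x) - e^(5x)·sin(x)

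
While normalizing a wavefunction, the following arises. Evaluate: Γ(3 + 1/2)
Γ(n+1/2)=(2n)!√π/(4^n·n!)
=720√π/(64·6)=(15/8)·√π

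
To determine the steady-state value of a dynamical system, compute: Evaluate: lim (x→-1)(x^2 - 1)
Polynomial is continuous, so substitute x = -1:
1·(-1)^2-1 = 0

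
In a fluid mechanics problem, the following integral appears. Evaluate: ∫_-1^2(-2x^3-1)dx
Step 1: Find antiderivative F(x) = (-1/2)x^4 - x
Step 2: F(2) - F(-1) = -10 - (1/2) = -21/2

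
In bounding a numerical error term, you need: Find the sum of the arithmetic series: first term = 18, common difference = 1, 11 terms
Last term: a_n=18+(11-1)·1=28
Sum=n(a_1+a_n)/2=11(18+28)/2=253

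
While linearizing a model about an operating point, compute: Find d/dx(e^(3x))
Chain rule: d/dx[e^u] = e^u · u' where u = 3x
u' = 3

Answer: 3·e^(3x)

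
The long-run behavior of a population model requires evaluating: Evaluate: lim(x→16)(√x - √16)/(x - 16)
Multiply by conjugate (√x + √16)/(√x + √16):
= (x - 16)/((x - 16)(√x + √16)) = 1/(√x + √16)
As x → 16: 1/(2√16)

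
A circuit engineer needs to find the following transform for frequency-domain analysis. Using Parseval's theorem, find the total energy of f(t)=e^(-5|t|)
Parseval's theorem: E=integral |f(t)|^2 dt=(1/2pi) integral |F(omega)|^2 domega
E=integral_{-inf}^{inf} e^(-10|t|) dt=2*integral_0^inf e^(-10t) dt=2/(2*5)=1/5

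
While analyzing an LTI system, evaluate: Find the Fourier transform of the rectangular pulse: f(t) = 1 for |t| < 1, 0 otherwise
F(omega) = integral from -1 to 1 of e^(-j * omega * t) dt
= 2 * sin(1 * omega)/omega = 2 * sinc(1 * omega/pi)

Answer: 2 * sin(1 * omega)/omega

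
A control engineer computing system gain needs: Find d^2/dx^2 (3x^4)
Apply power rule 2 times:
d^1: 12x^3
d^2: 36x^2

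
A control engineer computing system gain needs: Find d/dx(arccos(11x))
d/dx[arccos(u)] = -u'/√(1-u²), u = 11x, u' = 11

Answer: -11/√(1 - 121x²)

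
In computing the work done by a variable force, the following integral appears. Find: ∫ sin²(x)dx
Using identity sin²(u)=(1 - cos(2u))/2:
∫ (1 - cos(2x))/2 dx=x/2 - sin(2x)/4 + C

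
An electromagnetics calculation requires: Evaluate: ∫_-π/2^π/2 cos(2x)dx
Antiderivative: sin(2x)/2
Evaluate at bounds: [sin(2·π/2)/2] - [sin(2·-π/2)/2]
=((0) - (0))/2=0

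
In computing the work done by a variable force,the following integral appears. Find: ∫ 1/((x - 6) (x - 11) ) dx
Partial fractions: 1/((x-6)(x-11))=A/(x-6)+B/(x-11)
A=-1/5, B=1/5
∫ [-1/5· 1/(x-6)+1/5· 1/(x-11)] dx
=(1/5)[ln|x-11| - ln|x-6|]+C

Answer: (1/5)·ln|(x-11)/(x-6)|+C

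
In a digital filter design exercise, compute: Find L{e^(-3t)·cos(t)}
First shifting: L{e^(at)f(t)} = F(s-a)
L{cos(t)} = s/(s² + 1)
Shift: (s + 3)/((s + 3)² + 1)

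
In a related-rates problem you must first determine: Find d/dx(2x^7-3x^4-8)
Power rule: d/dx(ax^n)=n·a·x^(n-1)
Term by term: 14·x^6 - 12·x^3

Answer: 14x^6 - 12x^3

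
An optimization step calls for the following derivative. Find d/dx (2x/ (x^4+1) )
Quotient rule: (f/g)'=(f'g - fg')/g²
f=2x, f'=2
g=x^4+1, g'=4x^3

Answer: (2·(x^4+1)-8x^4)/(x^4+1)²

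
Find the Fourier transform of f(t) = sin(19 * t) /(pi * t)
sin(W*t)/(pi*t)=(W/pi)*sinc(W*t/pi) is the impulse response of the ideal low-pass filter with cutoff W (here W=19).
Its Fourier transform is a rectangular function:
F(omega)=1 for |omega| < 19, 0 otherwise

Answer: rect(omega/38) [i.e., 1 for |omega| < 19, 0 otherwise]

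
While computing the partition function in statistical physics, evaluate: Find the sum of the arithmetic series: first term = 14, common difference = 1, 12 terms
Last term: a_n = 14+(12-1)·1 = 25
Sum = n(a_1+a_n)/2 = 12(14+25)/2 = 234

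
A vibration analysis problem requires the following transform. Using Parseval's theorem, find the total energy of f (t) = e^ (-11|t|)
Parseval's theorem: E = integral |f(t)|^2 dt = (1/2pi) integral |F(omega)|^2 domega
E = integral_{-inf}^{inf} e^(-22|t|) dt = 2 * integral_0^inf e^(-22t) dt = 2/(2 * 11) = 1/11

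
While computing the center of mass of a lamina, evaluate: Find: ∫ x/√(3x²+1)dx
Let u = 3x² + 1, du = 6x dx
∫ (1/6)·u^(-1/2) du = √u/3 + C

Answer: √(3x² + 1)/3 + C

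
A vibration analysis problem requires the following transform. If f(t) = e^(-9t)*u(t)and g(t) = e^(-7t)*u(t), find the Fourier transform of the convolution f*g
By the convolution theorem: F{f*g} = F(omega)*G(omega)
F(omega) = 1/(9+j*omega), G(omega) = 1/(7+j*omega)
F{f*g} = 1/((9+j*omega)(7+j*omega))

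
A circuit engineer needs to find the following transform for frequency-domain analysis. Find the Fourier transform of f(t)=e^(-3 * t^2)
The Fourier transform of a Gaussian e^(-a*t^2) is sqrt(pi/a)*e^(-omega^2/(4a)).
With a=3: F(omega)=sqrt(pi/3)*e^(-omega^2/12)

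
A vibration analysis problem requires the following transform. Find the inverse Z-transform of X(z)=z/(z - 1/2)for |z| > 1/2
Standard pair: z/(z-a) <-> a^n*u[n] for causal signals
With a=1/2: x[n]=(1/2)^n*u[n]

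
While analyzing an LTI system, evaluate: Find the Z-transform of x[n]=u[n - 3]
Using the time-shift property: Z{u[n-3]}=z^(-3)*z/(z-1)
=z^(-2)/(z-1)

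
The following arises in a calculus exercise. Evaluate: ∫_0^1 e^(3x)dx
Antiderivative: (1/3)e^(3x)
Evaluate: (1/3)(e^3-1)

Answer: (e^3-1)/3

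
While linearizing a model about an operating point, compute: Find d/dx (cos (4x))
Chain rule: d/dx[cos(u)]=-sin(u)·u' where u=4x
u'=4

Answer: -4·sin(4x)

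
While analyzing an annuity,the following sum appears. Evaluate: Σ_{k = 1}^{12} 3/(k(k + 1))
Partial fractions: 3/(k(k+1))=3/k - 3/(k+1)
Telescoping sum: 3(1-1/13)=3·12/13

Answer: 36/13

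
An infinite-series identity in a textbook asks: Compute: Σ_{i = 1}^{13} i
Using formula: Σ i^1 = n(n + 1)/2 = 13·14/2 = 91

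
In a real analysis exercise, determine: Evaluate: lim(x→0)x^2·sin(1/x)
Squeeze theorem: -|x^2| ≤ x^2·sin(1/x) ≤ |x^2|
Since x^2 → 0 as x → 0, by squeeze theorem the limit is 0

Answer: 0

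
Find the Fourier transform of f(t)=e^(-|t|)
Using the standard pair: F{e^(-a|t|)} = 2a/(a^2+omega^2)
With a = 1: F(omega) = 2/(1+omega^2)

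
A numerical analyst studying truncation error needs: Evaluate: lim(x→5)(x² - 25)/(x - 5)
Factor: (x² - 25)=(x-5)(x+5)
Cancel (x-5): lim(x→5) (x+5)=10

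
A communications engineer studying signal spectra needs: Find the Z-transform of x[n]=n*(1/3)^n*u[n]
Using the property Z{n * a^n * u[n]} = az/(z-a)^2
With a = 1/3: X(z) = (1/3)z/(z - 1/3)^2, |z| > 1/3

Answer: (1/3)z/(z - 1/3)^2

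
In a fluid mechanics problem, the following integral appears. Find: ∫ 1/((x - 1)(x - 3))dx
Partial fractions: 1/((x-1)(x-3)) = A/(x-1)+B/(x-3)
A = -1/2, B = 1/2
∫ [-1/2· 1/(x-1)+1/2· 1/(x-3)] dx
= (1/2)[ln|x-3| - ln|x-1|]+C

Answer: (1/2)·ln|(x-3)/(x-1)|+C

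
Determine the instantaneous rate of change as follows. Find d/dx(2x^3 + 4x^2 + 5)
Power rule: d/dx(ax^n) = n·a·x^(n-1)
Term by term: 6·x^2 + 8·x

Answer: 6x^2 + 8x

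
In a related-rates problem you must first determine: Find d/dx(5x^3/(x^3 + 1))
Quotient rule: (f/g)' = (f'g - fg')/g²
f = 5x^3, f' = 15x^2
g = x^3 + 1, g' = 3x^2

Answer: (15x^2·(x^3 + 1) - 15x^5)/(x^3 + 1)²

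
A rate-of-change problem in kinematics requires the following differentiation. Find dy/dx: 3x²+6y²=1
Differentiate: 6x + 12y·(dy/dx)=0
dy/dx=-6x/(12y)=-(1/2)·(x/y)

Answer: dy/dx=-(1/2)·(x/y)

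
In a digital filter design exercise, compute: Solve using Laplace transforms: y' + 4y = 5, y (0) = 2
Take L of both sides: sY(s)-2+4Y(s) = 5/s
Y(s)(s+4) = 5/s+2
Y(s) = 5/(s(s+4))+2/(s+4)
Partial fractions: 5/(s(s+4)) = (5/4)/s - (5/4)/(s+4)
So Y(s) = (5/4)/s+(3/4)/(s+4)
Inverse transform (L^(-1){1/s} = 1, L^(-1){1/(s+4)} = e^(-4t)):

Answer: y(t) = 5/4+(3/4)·e^(-4t)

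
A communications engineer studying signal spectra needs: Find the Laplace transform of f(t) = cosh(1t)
L{cosh(at)}=s/(s²-a²)
L{cosh(1t)}=s/(s²-1)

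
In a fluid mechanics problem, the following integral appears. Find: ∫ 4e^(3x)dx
Since d/dx[e^(3x)] = 3e^(3x), we get 4/3 e^(3x)+C

Answer: (4/3)e^(3x)+C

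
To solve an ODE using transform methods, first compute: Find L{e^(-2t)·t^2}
First shifting: L{e^(at)f(t)} = F(s-a)
L{t^2} = 2/s^3
Shift s → s + 2: 2/(s + 2)^3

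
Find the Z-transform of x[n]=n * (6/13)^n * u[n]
Using the property Z{n*a^n*u[n]} = az/(z-a)^2
With a = 6/13: X(z) = (6/13)z/(z - 6/13)^2, |z| > 6/13

Answer: (6/13)z/(z - 6/13)^2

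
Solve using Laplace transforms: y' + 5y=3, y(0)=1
Take L of both sides: sY(s) - 1 + 5Y(s) = 3/s
Y(s)(s + 5) = 3/s + 1
Y(s) = 3/(s(s + 5)) + 1/(s + 5)
Partial fractions: 3/(s(s + 5)) = (3/5)/s - (3/5)/(s + 5)
So Y(s) = (3/5)/s + (2/5)/(s + 5)
Inverse transform (L^(-1){1/s} = 1, L^(-1){1/(s + 5)} = e^(-5t)):

Answer: y(t) = 3/5 + (2/5)·e^(-5t)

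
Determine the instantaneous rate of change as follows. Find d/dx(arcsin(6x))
d/dx[arcsin(u)] = u'/√(1-u²), u = 6x, u' = 6

Answer: 6/√(1-36x²)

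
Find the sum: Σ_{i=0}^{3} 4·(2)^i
Geometric series: S = a(1 - r^n)/(1 - r)
a = 4, r = 2, n = 4
S = 4(1 - 16)/-1 = 60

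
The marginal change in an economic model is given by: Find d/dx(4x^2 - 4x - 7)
Power rule: d/dx(ax^n) = n·a·x^(n-1)
Term by term: 8·x - 4

Answer: 8x - 4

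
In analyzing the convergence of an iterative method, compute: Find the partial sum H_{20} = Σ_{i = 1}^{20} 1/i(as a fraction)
H_20=1+1/2+1/3+...+1/20
=55835135/15519504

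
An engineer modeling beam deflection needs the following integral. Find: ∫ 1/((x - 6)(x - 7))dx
Partial fractions: 1/((x-6)(x-7))=A/(x-6) + B/(x-7)
A=-1, B=1
∫ [-1· 1/(x-6) + 1· 1/(x-7)] dx
=(1)[ln|x-7| - ln|x-6|] + C

Answer: ln|(x-7)/(x-6)| + C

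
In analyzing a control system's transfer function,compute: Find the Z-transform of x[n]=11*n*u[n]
Z{n * u[n]} = z/(z-1)^2
By linearity: Z{11 * n * u[n]} = 11z/(z-1)^2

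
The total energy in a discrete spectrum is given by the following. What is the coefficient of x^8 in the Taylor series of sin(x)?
sin(x) has only odd powers. Coefficient of x^8=0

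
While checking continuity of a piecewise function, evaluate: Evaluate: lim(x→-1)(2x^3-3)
Polynomial is continuous, so substitute x=-1:
2·(-1)^3 - 3=-5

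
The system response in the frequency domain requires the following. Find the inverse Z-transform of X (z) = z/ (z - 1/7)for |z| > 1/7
Standard pair: z/(z-a) <-> a^n * u[n] for causal signals
With a=1/7: x[n]=(1/7)^n * u[n]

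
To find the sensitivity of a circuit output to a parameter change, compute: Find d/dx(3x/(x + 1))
Quotient rule: (f/g)'=(f'g - fg')/g²
f=3x, f'=3
g=x+1, g'=1

Answer: (3·(x+1)-3x)/(x+1)²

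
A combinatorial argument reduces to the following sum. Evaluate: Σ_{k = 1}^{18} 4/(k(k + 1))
Partial fractions: 4/(k(k+1))=4/k - 4/(k+1)
Telescoping sum: 4(1-1/19)=4·18/19

Answer: 72/19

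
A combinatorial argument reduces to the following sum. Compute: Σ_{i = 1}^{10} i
Using formula: Σ i^1 = n(n+1)/2 = 10·11/2 = 55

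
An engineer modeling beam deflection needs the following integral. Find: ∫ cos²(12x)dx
Using identity cos²(u) = (1+cos(2u))/2:
∫ (1+cos(24x))/2 dx = x/2+sin(24x)/48+C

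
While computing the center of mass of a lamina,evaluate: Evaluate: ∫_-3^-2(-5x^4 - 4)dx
Step 1: Find antiderivative F(x) = -x^5-4x
Step 2: F(-2) - F(-3) = 40 - (255) = -215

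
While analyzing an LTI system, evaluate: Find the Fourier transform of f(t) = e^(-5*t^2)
The Fourier transform of a Gaussian e^(-a*t^2) is sqrt(pi/a)*e^(-omega^2/(4a)).
With a=5: F(omega)=sqrt(pi/5)*e^(-omega^2/20)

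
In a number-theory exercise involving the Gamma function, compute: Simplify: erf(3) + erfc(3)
By definition erfc(x)=1 - erf(x)
erf(3)+erfc(3)=erf(3)+1 - erf(3)=1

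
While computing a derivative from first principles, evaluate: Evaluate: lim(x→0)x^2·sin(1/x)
Squeeze theorem: -|x^2| ≤ x^2·sin(1/x) ≤ |x^2|
Since x^2 → 0 as x → 0, by squeeze theorem the limit is 0

Answer: 0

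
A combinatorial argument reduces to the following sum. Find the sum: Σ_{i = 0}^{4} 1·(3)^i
Geometric series: S = a(1 - r^n)/(1 - r)
a = 1, r = 3, n = 5
S = 1(1 - 243)/-2 = 121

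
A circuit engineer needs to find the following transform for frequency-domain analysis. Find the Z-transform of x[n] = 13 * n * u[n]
Z{n*u[n]}=z/(z-1)^2
By linearity: Z{13*n*u[n]}=13z/(z-1)^2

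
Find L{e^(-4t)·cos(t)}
First shifting: L{e^(at)f(t)} = F(s-a)
L{cos(t)} = s/(s²+1)
Shift: (s+4)/((s+4)²+1)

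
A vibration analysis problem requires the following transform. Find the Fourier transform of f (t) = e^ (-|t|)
Using the standard pair: F{e^(-a|t|)} = 2a/(a^2 + omega^2)
With a = 1: F(omega) = 2/(1 + omega^2)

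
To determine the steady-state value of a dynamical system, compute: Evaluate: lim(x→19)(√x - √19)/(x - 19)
Multiply by conjugate (√x + √19)/(√x + √19):
=(x - 19)/((x - 19)(√x + √19))=1/(√x + √19)
As x → 19: 1/(2√19)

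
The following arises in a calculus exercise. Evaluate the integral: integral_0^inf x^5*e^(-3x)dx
This is a Gamma integral. Substitute u = 3x (du = 3 dx):
integral_0^inf x^5*e^(-3x) dx = (1/3^6) integral_0^inf u^5*e^(-u) du
= Gamma(6)/3^6 = 5!/3^6 = 120/729

Answer: 40/243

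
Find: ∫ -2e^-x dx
Since d/dx[e^-x] = - e^-x, we get 2e^-x + C

Answer: 2e^-x + C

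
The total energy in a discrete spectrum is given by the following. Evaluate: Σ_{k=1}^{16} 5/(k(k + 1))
Partial fractions: 5/(k(k + 1))=5/k - 5/(k + 1)
Telescoping sum: 5(1 - 1/17)=5·16/17

Answer: 80/17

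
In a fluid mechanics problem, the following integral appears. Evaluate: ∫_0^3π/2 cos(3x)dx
Antiderivative: sin(3x)/3
Evaluate at bounds: [sin(3·3π/2)/3] - [sin(3·0)/3]
=((1) - (0))/3=1/3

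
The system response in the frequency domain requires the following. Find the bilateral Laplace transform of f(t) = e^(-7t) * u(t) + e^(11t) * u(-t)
For e^(-7t)*u(t): L=1/(s + 7), Re(s) > -7
For e^(11t)*u(-t): L=-1/(s-11), Re(s) < 11
Combined: F(s)=1/(s + 7) - 1/(s-11), -7 < Re(s) < 11

Answer: 1/(s + 7) - 1/(s-11), ROC: -7 < Re(s) < 11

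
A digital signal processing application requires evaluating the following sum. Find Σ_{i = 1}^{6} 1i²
=1·n(n+1)(2n+1)/6=1·6·7·13/6=91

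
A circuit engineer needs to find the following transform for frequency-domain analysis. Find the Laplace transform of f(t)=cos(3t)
L{cos(wt)} = s/(s² + w²)
L{cos(3t)} = s/(s² + 9)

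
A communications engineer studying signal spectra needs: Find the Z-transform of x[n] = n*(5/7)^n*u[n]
Using the property Z{n*a^n*u[n]} = az/(z-a)^2
With a = 5/7: X(z) = (5/7)z/(z - 5/7)^2, |z| > 5/7

Answer: (5/7)z/(z - 5/7)^2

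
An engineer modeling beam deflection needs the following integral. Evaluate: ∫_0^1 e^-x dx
Antiderivative: -e^-x
Evaluate: -(e^-1-1)

Answer: (e^-1-1)/(-1)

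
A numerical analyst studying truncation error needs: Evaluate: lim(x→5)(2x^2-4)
Polynomial is continuous, so substitute x = 5:
2·5^2 - 4 = 46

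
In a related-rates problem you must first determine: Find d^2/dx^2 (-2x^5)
Apply power rule 2 times:
d^1: -10x^4
d^2: -40x^3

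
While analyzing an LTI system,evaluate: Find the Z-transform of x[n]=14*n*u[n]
Z{n * u[n]} = z/(z-1)^2
By linearity: Z{14 * n * u[n]} = 14z/(z-1)^2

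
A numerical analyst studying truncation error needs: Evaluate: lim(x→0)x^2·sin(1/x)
Squeeze theorem: -|x^2| ≤ x^2·sin(1/x) ≤ |x^2|
Since x^2 → 0 as x → 0, by squeeze theorem the limit is 0

Answer: 0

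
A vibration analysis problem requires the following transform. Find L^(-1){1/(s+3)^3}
L^(-1){1/(s-a)^n} = t^(n-1)·e^(at)/(n-1)!
Here a = -3, n = 3: t^2·e^(-3t)/2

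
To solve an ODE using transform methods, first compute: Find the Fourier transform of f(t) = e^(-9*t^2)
The Fourier transform of a Gaussian e^(-a * t^2) is sqrt(pi/a) * e^(-omega^2/(4a)).
With a = 9: F(omega) = sqrt(pi)/3 * e^(-omega^2/36)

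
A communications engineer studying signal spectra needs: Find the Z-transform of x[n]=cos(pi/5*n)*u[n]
Z{cos(w0*n)*u[n]}=z(z - cos(w0))/(z^2 - 2z*cos(w0) + 1)
With w0=pi/5: X(z)=z(z - cos(pi/5))/(z^2 - 2z*cos(pi/5) + 1)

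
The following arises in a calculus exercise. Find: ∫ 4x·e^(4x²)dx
Let u = 4x², du = 8x dx
∫ (1/2)e^u du = e^u/2+C

Answer: e^(4x²)/2+C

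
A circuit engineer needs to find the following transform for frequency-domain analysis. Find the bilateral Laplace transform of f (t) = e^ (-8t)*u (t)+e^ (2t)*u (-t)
For e^(-8t)*u(t): L = 1/(s+8), Re(s) > -8
For e^(2t)*u(-t): L = -1/(s-2), Re(s) < 2
Combined: F(s) = 1/(s+8)-1/(s-2), -8 < Re(s) < 2

Answer: 1/(s+8)-1/(s-2), ROC: -8 < Re(s) < 2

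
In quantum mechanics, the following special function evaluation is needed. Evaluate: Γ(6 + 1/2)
Γ(n+1/2) = (2n)!√π/(4^n·n!)
= 479001600√π/(4096·720) = (10395/64)·√π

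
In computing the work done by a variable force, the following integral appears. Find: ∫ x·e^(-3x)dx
Integration by parts: u=x, dv=e^(-3x) dx
du=dx, v=e^(-3x)/(-3)
=x·e^(-3x)/(-3) - ∫ e^(-3x)/(-3) dx
=x·e^(-3x)/(-3) - e^(-3x)/9+C

Answer: e^(-3x)(x/(-3)-1/9)+C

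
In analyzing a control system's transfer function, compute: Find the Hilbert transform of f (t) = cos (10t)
The Hilbert transform shifts each frequency component by -pi/2.
H{cos(wt)} = sin(wt)
With w = 10: H{cos(10t)} = sin(10t)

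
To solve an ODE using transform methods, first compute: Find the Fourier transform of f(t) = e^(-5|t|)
Using the standard pair: F{e^(-a|t|)} = 2a/(a^2+omega^2)
With a = 5: F(omega) = 10/(25+omega^2)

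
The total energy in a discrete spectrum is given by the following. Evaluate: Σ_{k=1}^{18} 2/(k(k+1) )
Partial fractions: 2/(k(k+1))=2/k - 2/(k+1)
Telescoping sum: 2(1-1/19)=2·18/19

Answer: 36/19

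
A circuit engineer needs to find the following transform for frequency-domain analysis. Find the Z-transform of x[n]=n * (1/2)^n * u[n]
Using the property Z{n * a^n * u[n]} = az/(z-a)^2
With a = 1/2: X(z) = (1/2)z/(z - 1/2)^2, |z| > 1/2

Answer: (1/2)z/(z - 1/2)^2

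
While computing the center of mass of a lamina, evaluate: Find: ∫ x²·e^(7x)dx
Integration by parts twice:
First: u = x², dv = e^(7x) dx => x²e^(7x)/7 - (2/7)∫ xe^(7x) dx
Second (∫ xe^(7x) dx): xe^(7x)/7 - e^(7x)/49
Combining: e^(7x)(x²/7 - 2x/49 + 2/343) + C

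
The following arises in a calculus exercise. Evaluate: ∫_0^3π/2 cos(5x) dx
Antiderivative: sin(5x)/5
Evaluate at bounds: [sin(5·3π/2)/5] - [sin(5·0)/5]
=((-1) - (0))/5=-1/5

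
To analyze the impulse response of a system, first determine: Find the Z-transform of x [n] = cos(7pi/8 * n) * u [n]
Z{cos(w0 * n) * u[n]}=z(z - cos(w0))/(z^2 - 2z * cos(w0) + 1)
With w0=7pi/8: X(z)=z(z - cos(7pi/8))/(z^2 - 2z * cos(7pi/8) + 1)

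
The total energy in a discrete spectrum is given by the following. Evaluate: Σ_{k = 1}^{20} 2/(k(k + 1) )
Partial fractions: 2/(k(k+1))=2/k - 2/(k+1)
Telescoping sum: 2(1-1/21)=2·20/21

Answer: 40/21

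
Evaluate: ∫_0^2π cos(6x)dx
Antiderivative: sin(6x)/6
Evaluate at bounds: [sin(6·2π)/6] - [sin(6·0)/6]
= ((0) - (0))/6 = 0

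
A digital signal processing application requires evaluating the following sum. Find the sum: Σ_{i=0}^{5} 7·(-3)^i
Geometric series: S = a(1 - r^n)/(1 - r)
a = 7, r = -3, n = 6
S = 7(1 - 729)/4 = -1274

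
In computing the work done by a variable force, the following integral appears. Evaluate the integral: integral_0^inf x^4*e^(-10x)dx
This is a Gamma integral. Substitute u = 10x (du = 10 dx):
integral_0^inf x^4*e^(-10x) dx = (1/10^5) integral_0^inf u^4*e^(-u) du
= Gamma(5)/10^5 = 4!/10^5 = 24/100000

Answer: 3/12500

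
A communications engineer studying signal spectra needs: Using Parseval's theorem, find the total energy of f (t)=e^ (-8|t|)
Parseval's theorem: E=integral |f(t)|^2 dt=(1/2pi) integral |F(omega)|^2 domega
E=integral_{-inf}^{inf} e^(-16|t|) dt=2 * integral_0^inf e^(-16t) dt=2/(2 * 8)=1/8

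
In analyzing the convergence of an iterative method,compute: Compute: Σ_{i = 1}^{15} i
Using formula: Σ i^1 = n(n + 1)/2 = 15·16/2 = 120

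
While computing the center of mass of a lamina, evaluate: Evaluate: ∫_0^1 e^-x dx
Antiderivative: -e^-x
Evaluate: -(e^-1 - 1)

Answer: (e^-1 - 1)/(-1)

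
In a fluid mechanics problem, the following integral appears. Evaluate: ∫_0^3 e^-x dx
Antiderivative: -e^-x
Evaluate: -(e^-3-1)

Answer: (e^-3-1)/(-1)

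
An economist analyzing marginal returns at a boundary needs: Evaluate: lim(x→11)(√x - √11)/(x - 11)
Multiply by conjugate (√x+√11)/(√x+√11):
=(x - 11)/((x - 11)(√x+√11))=1/(√x+√11)
As x → 11: 1/(2√11)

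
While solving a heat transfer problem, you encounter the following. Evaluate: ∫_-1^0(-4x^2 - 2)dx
Step 1: Find antiderivative F(x) = (-4/3)x^3-2x
Step 2: F(0) - F(-1) = 0 - (10/3) = -10/3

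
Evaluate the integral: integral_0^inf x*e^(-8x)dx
This is a Gamma integral. Substitute u=8x (du=8 dx):
integral_0^inf x*e^(-8x) dx=(1/8^2) integral_0^inf u^1*e^(-u) du
=Gamma(2)/8^2=1!/8^2=1/64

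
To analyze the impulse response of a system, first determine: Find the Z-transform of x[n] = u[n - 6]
Using the time-shift property: Z{u[n-6]} = z^(-6) * z/(z-1)
= z^(-5)/(z-1)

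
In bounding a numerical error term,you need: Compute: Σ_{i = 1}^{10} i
Using formula: Σ i^1=n(n + 1)/2=10·11/2=55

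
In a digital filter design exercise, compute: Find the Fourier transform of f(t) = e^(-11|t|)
Using the standard pair: F{e^(-a|t|)} = 2a/(a^2 + omega^2)
With a = 11: F(omega) = 22/(121 + omega^2)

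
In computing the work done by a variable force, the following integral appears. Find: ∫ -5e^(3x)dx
Since d/dx[e^(3x)]=3e^(3x), we get -5/3 e^(3x) + C

Answer: (-5/3)e^(3x) + C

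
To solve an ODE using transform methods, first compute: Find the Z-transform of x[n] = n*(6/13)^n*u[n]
Using the property Z{n * a^n * u[n]}=az/(z-a)^2
With a=6/13: X(z)=(6/13)z/(z - 6/13)^2, |z| > 6/13

Answer: (6/13)z/(z - 6/13)^2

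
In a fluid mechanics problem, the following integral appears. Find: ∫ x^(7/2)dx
Power rule: ∫ x^(7/2) dx = x^(9/2)/(9/2) + C

Answer: (2/9)·x^(9/2) + C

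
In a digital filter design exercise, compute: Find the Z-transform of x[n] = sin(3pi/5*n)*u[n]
Z{sin(w0*n)*u[n]}=z*sin(w0)/(z^2 - 2z*cos(w0) + 1)
With w0=3pi/5: X(z)=z*sin(3pi/5)/(z^2 - 2z*cos(3pi/5) + 1)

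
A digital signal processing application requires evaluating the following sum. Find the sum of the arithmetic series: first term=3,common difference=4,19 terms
Last term: a_n = 3 + (19 - 1)·4 = 75
Sum = n(a_1 + a_n)/2 = 19(3 + 75)/2 = 741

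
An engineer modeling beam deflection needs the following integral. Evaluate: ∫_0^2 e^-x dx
Antiderivative: -e^-x
Evaluate: -(e^-2 - 1)

Answer: (e^-2 - 1)/(-1)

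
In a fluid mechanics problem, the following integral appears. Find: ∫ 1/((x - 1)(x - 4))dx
Partial fractions: 1/((x-1)(x-4)) = A/(x-1)+B/(x-4)
A = -1/3, B = 1/3
∫ [-1/3· 1/(x-1)+1/3· 1/(x-4)] dx
= (1/3)[ln|x-4| - ln|x-1|]+C

Answer: (1/3)·ln|(x-4)/(x-1)|+C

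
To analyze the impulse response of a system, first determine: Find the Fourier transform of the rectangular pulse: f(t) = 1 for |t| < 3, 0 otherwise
F(omega) = integral from -3 to 3 of e^(-j*omega*t) dt
= 2*sin(3*omega)/omega = 6*sinc(3*omega/pi)

Answer: 2*sin(3*omega)/omega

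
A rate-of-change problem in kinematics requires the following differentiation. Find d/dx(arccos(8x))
d/dx[arccos(u)]=-u'/√(1-u²), u=8x, u'=8

Answer: -8/√(1 - 64x²)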